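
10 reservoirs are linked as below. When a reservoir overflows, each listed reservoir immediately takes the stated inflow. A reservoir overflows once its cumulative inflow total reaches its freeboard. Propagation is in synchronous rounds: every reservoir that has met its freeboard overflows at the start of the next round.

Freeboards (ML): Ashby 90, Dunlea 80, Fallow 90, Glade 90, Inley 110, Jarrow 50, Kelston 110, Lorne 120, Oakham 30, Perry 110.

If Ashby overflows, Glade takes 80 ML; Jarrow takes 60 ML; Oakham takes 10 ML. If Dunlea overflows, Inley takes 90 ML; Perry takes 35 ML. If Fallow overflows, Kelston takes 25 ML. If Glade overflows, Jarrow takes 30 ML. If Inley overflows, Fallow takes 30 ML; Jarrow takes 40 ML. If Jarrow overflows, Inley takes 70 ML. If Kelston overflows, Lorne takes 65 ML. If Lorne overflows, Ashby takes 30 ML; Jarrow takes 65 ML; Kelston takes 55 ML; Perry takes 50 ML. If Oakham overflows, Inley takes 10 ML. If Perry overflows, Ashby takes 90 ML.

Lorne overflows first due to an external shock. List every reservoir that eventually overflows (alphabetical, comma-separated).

Round 1 — Lorne overflows (initial).
  Ashby: +30 → 30 < 90
  Jarrow: +65 → 65 ≥ 50
  Kelston: +55 → 55 < 110
  Perry: +50 → 50 < 110
Round 2 — Jarrow overflows.
  Inley: +70 → 70 < 110
No further overflows.

Jarrow, Lorne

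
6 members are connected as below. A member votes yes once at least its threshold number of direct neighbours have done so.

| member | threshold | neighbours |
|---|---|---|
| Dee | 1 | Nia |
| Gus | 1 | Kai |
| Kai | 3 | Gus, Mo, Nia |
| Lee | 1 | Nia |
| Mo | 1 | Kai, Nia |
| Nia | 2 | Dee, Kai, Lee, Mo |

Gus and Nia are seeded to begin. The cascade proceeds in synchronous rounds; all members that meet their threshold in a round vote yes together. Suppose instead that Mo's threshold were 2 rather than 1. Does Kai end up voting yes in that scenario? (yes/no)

no

With Mo's threshold at 2:
Round 1 — Gus, Nia vote yes (initial).
Round 2 — checking thresholds:
  Dee: 1 of 1 neighbours ≥ 1, votes yes.
  Kai: 2 of 3 neighbours < 3, not yet.
  Lee: 1 of 1 neighbours ≥ 1, votes yes.
  Mo: 1 of 2 neighbours < 2, not yet.
Round 3 — no new yes votes; cascade stops.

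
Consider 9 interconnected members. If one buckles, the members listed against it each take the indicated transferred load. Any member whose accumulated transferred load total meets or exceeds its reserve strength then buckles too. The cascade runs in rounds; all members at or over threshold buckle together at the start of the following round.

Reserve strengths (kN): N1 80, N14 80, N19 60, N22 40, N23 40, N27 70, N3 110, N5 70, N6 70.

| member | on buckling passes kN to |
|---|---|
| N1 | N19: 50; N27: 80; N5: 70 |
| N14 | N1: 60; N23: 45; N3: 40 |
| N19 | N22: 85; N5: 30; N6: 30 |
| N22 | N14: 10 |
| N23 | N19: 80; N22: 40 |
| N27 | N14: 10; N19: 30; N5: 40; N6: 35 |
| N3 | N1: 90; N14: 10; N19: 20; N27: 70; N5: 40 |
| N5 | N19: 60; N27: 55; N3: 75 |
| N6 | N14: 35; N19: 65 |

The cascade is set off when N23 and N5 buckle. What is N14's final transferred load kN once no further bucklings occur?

Round 1 — N23, N5 buckle (initial).
  N19: +80+60 → 140 ≥ 60
  N22: +40 → 40 ≥ 40
  N27: +55 → 55 < 70
  N3: +75 → 75 < 110
Round 2 — N19, N22 buckle.
  N14: +10 → 10 < 80
  N6: +30 → 30 < 70
No further bucklings.

10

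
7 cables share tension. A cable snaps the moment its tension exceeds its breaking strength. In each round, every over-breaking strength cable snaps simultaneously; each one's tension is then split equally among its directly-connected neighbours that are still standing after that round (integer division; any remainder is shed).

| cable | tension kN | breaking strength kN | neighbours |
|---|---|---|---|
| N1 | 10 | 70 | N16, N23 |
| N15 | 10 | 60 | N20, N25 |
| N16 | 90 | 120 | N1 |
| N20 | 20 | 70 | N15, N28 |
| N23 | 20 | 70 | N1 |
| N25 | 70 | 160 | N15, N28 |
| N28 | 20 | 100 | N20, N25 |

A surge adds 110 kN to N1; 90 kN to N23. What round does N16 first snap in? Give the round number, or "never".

Round 1 — N1 at 120 > 70; N23 at 110 > 70. N1, N23 snap.
  N1 sheds 120 kN to N16: 120 each.
    N16: 90+120 = 210 > 120
  N23 sheds 110 kN: no online neighbours, lost.
Round 2 — N16 snaps.
  N16 sheds 210 kN: no online neighbours, lost.
No further breaks.

2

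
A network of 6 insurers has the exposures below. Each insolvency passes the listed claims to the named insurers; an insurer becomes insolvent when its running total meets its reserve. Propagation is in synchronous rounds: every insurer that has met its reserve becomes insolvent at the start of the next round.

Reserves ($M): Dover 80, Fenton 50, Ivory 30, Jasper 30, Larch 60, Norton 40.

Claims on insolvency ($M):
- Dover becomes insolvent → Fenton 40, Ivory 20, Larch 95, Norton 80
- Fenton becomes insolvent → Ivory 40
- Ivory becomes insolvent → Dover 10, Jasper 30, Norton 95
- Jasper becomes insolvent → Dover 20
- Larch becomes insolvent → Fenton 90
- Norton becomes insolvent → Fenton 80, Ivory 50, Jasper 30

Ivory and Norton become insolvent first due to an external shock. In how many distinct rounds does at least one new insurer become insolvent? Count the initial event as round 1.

Round 1 — Ivory, Norton become insolvent (initial).
  Dover: +10 → 10 < 80
  Fenton: +80 → 80 ≥ 50
  Jasper: +30+30 → 60 ≥ 30
Round 2 — Fenton, Jasper become insolvent.
  Dover: +20 → 30 < 80
No further insolvencies.

2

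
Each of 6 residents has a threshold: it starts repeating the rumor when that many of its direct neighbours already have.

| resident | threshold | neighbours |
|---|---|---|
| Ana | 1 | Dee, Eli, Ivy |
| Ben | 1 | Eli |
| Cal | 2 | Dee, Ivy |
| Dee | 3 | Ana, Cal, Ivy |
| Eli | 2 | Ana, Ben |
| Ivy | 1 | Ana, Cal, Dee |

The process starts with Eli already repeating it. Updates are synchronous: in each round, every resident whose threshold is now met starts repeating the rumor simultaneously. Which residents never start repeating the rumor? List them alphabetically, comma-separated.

Cal, Dee

Round 1 — Eli starts repeating the rumor (initial).
Round 2 — checking thresholds:
  Ana: 1 of 3 neighbours ≥ 1, starts repeating the rumor.
  Ben: 1 of 1 neighbours ≥ 1, starts repeating the rumor.
Round 3 — checking thresholds:
  Dee: 1 of 3 neighbours < 3, not yet.
  Ivy: 1 of 3 neighbours ≥ 1, starts repeating the rumor.
Round 4 — no new spreads; cascade stops.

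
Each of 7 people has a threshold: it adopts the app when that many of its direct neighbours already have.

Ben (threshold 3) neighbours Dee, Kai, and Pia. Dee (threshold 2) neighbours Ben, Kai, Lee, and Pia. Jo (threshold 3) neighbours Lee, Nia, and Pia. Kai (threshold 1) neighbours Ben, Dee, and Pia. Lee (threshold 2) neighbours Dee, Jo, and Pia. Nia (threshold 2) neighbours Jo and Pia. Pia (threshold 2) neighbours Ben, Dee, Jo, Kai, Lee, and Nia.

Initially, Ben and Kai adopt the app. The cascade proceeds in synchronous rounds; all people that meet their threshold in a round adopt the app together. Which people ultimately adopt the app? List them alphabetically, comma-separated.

Round 1 — Ben, Kai adopt the app (initial).
Round 2 — checking thresholds:
  Dee: 2 of 4 neighbours ≥ 2, adopts the app.
  Pia: 2 of 6 neighbours ≥ 2, adopts the app.
Round 3 — checking thresholds:
  Jo: 1 of 3 neighbours < 3, holds.
  Lee: 2 of 3 neighbours ≥ 2, adopts the app.
  Nia: 1 of 2 neighbours < 2, holds.
Round 4 — no new adoptions; cascade stops.

Ben, Dee, Kai, Lee, Pia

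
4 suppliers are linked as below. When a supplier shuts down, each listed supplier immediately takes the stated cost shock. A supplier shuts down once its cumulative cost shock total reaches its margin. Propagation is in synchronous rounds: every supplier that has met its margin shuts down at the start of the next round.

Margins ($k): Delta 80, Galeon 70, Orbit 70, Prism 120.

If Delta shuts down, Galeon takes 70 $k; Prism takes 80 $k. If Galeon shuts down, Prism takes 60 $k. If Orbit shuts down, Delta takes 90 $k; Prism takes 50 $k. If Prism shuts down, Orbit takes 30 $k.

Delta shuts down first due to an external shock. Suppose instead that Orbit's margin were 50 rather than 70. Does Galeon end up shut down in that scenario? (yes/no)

With Orbit's margin at 50:
Round 1 — Delta shuts down (initial).
  Galeon: +70 → 70 ≥ 70
  Prism: +80 → 80 < 120
Round 2 — Galeon shuts down.
  Prism: +60 → 140 ≥ 120
Round 3 — Prism shuts down.
  Orbit: +30 → 30 < 50
No further shutdowns.

yes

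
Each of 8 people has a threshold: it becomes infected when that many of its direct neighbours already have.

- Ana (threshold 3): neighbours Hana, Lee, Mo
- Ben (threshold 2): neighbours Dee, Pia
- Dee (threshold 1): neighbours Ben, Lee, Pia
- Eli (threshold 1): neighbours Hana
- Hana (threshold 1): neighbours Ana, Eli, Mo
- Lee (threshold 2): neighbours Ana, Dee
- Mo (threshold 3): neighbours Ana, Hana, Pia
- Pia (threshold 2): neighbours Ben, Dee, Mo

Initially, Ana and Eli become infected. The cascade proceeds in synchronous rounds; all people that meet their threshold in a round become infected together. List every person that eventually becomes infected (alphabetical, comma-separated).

Round 1 — Ana, Eli become infected (initial).
Round 2 — checking thresholds:
  Hana: 2 of 3 neighbours ≥ 1, becomes infected.
  Lee: 1 of 2 neighbours < 2, not yet.
  Mo: 1 of 3 neighbours < 3, not yet.
Round 3 — no new infections; cascade stops.

Ana, Eli, Hana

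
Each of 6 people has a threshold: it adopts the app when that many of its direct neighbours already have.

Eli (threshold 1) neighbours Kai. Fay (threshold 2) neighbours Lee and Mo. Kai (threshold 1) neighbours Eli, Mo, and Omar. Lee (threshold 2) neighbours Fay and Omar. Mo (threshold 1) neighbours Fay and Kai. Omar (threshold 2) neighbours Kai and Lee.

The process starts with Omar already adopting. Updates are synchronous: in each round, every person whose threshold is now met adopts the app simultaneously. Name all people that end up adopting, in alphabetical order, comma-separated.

Eli, Kai, Mo, Omar

Round 1 — Omar adopts the app (initial).
Round 2 — checking thresholds:
  Kai: 1 of 3 neighbours ≥ 1, adopts the app.
  Lee: 1 of 2 neighbours < 2, below threshold.
Round 3 — checking thresholds:
  Eli: 1 of 1 neighbours ≥ 1, adopts the app.
  Lee: 1 of 2 neighbours < 2, below threshold.
  Mo: 1 of 2 neighbours ≥ 1, adopts the app.
Round 4 — no new adoptions; cascade stops.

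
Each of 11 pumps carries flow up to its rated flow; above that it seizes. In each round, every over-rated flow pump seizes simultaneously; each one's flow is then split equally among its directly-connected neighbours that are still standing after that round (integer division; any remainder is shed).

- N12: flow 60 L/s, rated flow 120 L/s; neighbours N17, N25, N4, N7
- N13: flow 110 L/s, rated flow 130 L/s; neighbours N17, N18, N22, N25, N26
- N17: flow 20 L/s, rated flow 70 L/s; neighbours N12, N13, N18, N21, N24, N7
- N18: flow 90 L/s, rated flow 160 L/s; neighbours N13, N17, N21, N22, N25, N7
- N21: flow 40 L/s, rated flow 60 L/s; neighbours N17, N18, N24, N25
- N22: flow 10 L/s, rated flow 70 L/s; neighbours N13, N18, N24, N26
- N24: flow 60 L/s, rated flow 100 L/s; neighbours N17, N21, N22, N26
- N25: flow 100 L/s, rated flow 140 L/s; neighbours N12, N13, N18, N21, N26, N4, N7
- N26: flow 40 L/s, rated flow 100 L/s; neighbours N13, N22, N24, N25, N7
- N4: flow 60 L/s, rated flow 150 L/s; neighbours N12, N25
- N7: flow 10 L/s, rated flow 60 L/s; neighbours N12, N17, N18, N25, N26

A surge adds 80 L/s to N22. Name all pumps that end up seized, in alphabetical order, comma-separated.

N13, N22

Round 1 — N22 at 90 > 70. N22 seizes.
  N22 sheds 90 L/s to N13, N18, N24, N26: 22 each (2 lost).
    N13: 110+22 = 132 > 130
    N18: 90+22 = 112 ≤ 160
    N24: 60+22 = 82 ≤ 100
    N26: 40+22 = 62 ≤ 100
Round 2 — N13 seizes.
  N13 sheds 132 L/s to N17, N18, N25, N26: 33 each.
    N17: 20+33 = 53 ≤ 70
    N18: 112+33 = 145 ≤ 160
    N25: 100+33 = 133 ≤ 140
    N26: 62+33 = 95 ≤ 100
No further seizures.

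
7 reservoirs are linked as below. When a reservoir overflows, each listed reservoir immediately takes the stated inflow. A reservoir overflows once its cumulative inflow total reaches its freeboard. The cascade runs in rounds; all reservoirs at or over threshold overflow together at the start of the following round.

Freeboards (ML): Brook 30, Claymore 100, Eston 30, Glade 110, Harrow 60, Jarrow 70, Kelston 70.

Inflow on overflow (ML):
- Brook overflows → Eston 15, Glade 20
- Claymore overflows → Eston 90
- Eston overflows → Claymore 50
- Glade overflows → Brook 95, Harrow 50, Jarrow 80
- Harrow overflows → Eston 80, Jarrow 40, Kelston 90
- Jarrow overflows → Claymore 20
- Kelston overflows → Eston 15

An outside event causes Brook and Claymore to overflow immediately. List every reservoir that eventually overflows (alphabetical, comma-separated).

Brook, Claymore, Eston

Round 1 — Brook, Claymore overflow (initial).
  Eston: +15+90 → 105 ≥ 30
  Glade: +20 → 20 < 110
Round 2 — Eston overflows.
No further overflows.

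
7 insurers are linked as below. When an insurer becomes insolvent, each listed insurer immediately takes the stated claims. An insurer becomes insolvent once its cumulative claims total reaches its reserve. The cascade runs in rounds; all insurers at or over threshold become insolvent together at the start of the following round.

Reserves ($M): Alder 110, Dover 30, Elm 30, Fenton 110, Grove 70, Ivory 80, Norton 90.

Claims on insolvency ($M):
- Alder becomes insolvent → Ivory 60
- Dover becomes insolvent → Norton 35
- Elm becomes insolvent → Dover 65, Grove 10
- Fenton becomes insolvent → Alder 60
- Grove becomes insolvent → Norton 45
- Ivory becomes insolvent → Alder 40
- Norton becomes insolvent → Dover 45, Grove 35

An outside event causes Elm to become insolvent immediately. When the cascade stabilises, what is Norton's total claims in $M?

35

Round 1 — Elm becomes insolvent (initial).
  Dover: +65 → 65 ≥ 30
  Grove: +10 → 10 < 70
Round 2 — Dover becomes insolvent.
  Norton: +35 → 35 < 90
No further insolvencies.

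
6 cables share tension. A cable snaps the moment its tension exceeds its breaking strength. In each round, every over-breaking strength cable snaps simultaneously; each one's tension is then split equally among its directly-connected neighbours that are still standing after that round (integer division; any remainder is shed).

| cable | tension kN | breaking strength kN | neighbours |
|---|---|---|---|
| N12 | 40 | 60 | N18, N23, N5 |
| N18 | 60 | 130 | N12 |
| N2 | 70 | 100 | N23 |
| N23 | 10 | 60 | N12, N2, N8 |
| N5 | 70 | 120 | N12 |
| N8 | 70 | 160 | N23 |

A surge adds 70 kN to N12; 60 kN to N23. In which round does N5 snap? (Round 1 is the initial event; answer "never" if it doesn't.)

Round 1 — N12 at 110 > 60; N23 at 70 > 60. N12, N23 snap.
  N12 sheds 110 kN to N18, N5: 55 each.
    N18: 60+55 = 115 ≤ 130
    N5: 70+55 = 125 > 120
  N23 sheds 70 kN to N2, N8: 35 each.
    N2: 70+35 = 105 > 100
    N8: 70+35 = 105 ≤ 160
Round 2 — N2, N5 snap.
  N2 sheds 105 kN: no online neighbours, lost.
  N5 sheds 125 kN: no online neighbours, lost.
No further breaks.

2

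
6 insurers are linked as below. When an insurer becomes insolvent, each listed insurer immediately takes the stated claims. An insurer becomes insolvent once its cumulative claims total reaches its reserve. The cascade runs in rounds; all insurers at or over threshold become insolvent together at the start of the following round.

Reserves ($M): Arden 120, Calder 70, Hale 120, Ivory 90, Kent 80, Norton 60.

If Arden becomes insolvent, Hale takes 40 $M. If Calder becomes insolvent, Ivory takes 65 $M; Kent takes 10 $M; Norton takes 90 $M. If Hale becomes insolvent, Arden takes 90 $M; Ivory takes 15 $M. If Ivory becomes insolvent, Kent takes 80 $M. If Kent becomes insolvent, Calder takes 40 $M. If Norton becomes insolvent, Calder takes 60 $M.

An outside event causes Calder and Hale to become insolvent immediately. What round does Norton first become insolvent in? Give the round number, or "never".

Round 1 — Calder, Hale become insolvent (initial).
  Arden: +90 → 90 < 120
  Ivory: +65+15 → 80 < 90
  Kent: +10 → 10 < 80
  Norton: +90 → 90 ≥ 60
Round 2 — Norton becomes insolvent.
No further insolvencies.

2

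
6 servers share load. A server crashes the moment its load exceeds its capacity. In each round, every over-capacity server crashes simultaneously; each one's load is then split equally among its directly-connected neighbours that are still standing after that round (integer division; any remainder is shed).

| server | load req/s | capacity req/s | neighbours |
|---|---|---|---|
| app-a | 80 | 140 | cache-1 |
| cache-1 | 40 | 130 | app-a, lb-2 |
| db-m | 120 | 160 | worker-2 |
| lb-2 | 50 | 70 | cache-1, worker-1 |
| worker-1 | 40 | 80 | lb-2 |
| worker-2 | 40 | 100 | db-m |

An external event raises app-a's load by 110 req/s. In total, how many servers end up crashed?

Round 1 — app-a at 190 > 140. app-a crashes.
  app-a sheds 190 req/s to cache-1: 190 each.
    cache-1: 40+190 = 230 > 130
Round 2 — cache-1 crashes.
  cache-1 sheds 230 req/s to lb-2: 230 each.
    lb-2: 50+230 = 280 > 70
Round 3 — lb-2 crashes.
  lb-2 sheds 280 req/s to worker-1: 280 each.
    worker-1: 40+280 = 320 > 80
Round 4 — worker-1 crashes.
  worker-1 sheds 320 req/s: no online neighbours, lost.
No further crashes.

4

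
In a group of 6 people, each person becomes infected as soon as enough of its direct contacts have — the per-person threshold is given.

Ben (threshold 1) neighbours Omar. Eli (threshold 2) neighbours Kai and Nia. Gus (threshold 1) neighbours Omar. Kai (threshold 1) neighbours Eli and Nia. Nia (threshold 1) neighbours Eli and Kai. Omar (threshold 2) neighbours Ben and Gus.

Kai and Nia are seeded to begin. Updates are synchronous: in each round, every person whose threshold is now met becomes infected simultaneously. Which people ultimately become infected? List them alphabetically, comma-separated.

Round 1 — Kai, Nia become infected (initial).
Round 2 — checking thresholds:
  Eli: 2 of 2 neighbours ≥ 2, becomes infected.
Round 3 — no new infections; cascade stops.

Eli, Kai, Nia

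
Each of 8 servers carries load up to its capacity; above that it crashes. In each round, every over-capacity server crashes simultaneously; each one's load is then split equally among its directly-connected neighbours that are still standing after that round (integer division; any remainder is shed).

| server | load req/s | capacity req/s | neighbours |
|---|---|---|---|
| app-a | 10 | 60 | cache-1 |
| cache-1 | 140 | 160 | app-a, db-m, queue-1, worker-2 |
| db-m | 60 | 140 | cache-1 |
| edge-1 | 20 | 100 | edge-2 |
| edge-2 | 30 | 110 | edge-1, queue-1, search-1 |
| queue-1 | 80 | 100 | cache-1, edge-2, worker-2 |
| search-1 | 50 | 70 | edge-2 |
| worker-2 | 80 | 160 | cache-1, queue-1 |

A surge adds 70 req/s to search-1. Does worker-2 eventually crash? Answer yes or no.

yes

Round 1 — search-1 at 120 > 70. search-1 crashes.
  search-1 sheds 120 req/s to edge-2: 120 each.
    edge-2: 30+120 = 150 > 110
Round 2 — edge-2 crashes.
  edge-2 sheds 150 req/s to edge-1, queue-1: 75 each.
    edge-1: 20+75 = 95 ≤ 100
    queue-1: 80+75 = 155 > 100
Round 3 — queue-1 crashes.
  queue-1 sheds 155 req/s to cache-1, worker-2: 77 each (1 lost).
    cache-1: 140+77 = 217 > 160
    worker-2: 80+77 = 157 ≤ 160
Round 4 — cache-1 crashes.
  cache-1 sheds 217 req/s to app-a, db-m, worker-2: 72 each (1 lost).
    app-a: 10+72 = 82 > 60
    db-m: 60+72 = 132 ≤ 140
    worker-2: 157+72 = 229 > 160
Round 5 — app-a, worker-2 crash.
  app-a sheds 82 req/s: no online neighbours, lost.
  worker-2 sheds 229 req/s: no online neighbours, lost.
No further crashes.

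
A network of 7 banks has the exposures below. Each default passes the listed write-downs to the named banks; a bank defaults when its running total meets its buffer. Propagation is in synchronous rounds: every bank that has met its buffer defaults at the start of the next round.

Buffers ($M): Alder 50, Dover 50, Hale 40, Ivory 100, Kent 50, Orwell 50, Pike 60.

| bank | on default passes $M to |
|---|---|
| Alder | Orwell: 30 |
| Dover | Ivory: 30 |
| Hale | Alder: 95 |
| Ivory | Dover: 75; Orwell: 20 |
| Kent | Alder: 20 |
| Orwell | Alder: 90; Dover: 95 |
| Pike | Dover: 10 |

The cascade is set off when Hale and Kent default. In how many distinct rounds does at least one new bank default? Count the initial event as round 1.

Round 1 — Hale, Kent default (initial).
  Alder: +95+20 → 115 ≥ 50
Round 2 — Alder defaults.
  Orwell: +30 → 30 < 50
No further defaults.

2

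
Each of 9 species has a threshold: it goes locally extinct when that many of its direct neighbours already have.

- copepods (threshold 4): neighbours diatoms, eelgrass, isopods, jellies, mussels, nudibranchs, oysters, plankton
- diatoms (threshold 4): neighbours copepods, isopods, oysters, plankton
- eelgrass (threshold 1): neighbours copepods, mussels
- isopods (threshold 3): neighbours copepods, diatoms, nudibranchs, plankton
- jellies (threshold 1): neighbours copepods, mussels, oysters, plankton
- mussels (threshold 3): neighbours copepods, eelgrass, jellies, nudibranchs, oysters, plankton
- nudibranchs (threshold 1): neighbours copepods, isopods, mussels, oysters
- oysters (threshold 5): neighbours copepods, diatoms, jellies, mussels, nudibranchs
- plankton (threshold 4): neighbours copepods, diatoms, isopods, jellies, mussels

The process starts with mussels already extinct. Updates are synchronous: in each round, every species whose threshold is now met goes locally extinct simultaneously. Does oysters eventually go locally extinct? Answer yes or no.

Round 1 — mussels goes locally extinct (initial).
Round 2 — checking thresholds:
  copepods: 1 of 8 neighbours < 4, holds.
  eelgrass: 1 of 2 neighbours ≥ 1, goes locally extinct.
  jellies: 1 of 4 neighbours ≥ 1, goes locally extinct.
  nudibranchs: 1 of 4 neighbours ≥ 1, goes locally extinct.
  oysters: 1 of 5 neighbours < 5, holds.
  plankton: 1 of 5 neighbours < 4, holds.
Round 3 — checking thresholds:
  copepods: 4 of 8 neighbours ≥ 4, goes locally extinct.
  isopods: 1 of 4 neighbours < 3, holds.
  oysters: 3 of 5 neighbours < 5, holds.
  plankton: 2 of 5 neighbours < 4, holds.
Round 4 — no new extinctions; cascade stops.

no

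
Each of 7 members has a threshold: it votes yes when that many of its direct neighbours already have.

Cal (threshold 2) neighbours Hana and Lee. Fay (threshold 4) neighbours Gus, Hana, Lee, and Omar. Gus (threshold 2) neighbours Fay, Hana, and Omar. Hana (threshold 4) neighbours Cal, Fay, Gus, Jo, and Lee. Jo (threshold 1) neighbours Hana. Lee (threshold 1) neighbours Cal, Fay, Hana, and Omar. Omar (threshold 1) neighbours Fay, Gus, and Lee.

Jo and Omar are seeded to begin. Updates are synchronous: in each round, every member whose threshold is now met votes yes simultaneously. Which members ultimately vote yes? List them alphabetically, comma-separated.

Round 1 — Jo, Omar vote yes (initial).
Round 2 — checking thresholds:
  Fay: 1 of 4 neighbours < 4, not yet.
  Gus: 1 of 3 neighbours < 2, not yet.
  Hana: 1 of 5 neighbours < 4, not yet.
  Lee: 1 of 4 neighbours ≥ 1, votes yes.
Round 3 — no new yes votes; cascade stops.

Jo, Lee, Omar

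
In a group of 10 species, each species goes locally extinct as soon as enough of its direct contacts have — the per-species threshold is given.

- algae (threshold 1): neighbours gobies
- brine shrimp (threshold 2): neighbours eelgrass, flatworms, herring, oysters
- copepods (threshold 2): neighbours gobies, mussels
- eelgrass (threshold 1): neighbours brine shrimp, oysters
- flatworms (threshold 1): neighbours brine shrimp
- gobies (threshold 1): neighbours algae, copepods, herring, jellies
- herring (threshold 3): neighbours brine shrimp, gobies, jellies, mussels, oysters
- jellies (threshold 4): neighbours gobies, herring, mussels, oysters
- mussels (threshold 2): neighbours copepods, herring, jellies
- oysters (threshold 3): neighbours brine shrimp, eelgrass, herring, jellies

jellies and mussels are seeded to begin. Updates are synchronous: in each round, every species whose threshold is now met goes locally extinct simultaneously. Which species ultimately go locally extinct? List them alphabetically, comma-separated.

algae, copepods, gobies, herring, jellies, mussels

Round 1 — jellies, mussels go locally extinct (initial).
Round 2 — checking thresholds:
  copepods: 1 of 2 neighbours < 2, not yet.
  gobies: 1 of 4 neighbours ≥ 1, goes locally extinct.
  herring: 2 of 5 neighbours < 3, not yet.
  oysters: 1 of 4 neighbours < 3, not yet.
Round 3 — checking thresholds:
  algae: 1 of 1 neighbours ≥ 1, goes locally extinct.
  copepods: 2 of 2 neighbours ≥ 2, goes locally extinct.
  herring: 3 of 5 neighbours ≥ 3, goes locally extinct.
  oysters: 1 of 4 neighbours < 3, not yet.
Round 4 — no new extinctions; cascade stops.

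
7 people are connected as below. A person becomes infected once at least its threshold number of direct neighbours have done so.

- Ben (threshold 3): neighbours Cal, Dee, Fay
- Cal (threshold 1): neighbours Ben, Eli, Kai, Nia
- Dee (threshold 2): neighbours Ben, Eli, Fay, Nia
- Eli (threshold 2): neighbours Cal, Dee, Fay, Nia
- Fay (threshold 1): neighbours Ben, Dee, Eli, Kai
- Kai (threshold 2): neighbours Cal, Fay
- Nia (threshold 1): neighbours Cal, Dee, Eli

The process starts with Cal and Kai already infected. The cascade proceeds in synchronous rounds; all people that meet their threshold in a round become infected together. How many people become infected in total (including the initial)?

7

Round 1 — Cal, Kai become infected (initial).
Round 2 — checking thresholds:
  Ben: 1 of 3 neighbours < 3, not yet.
  Eli: 1 of 4 neighbours < 2, not yet.
  Fay: 1 of 4 neighbours ≥ 1, becomes infected.
  Nia: 1 of 3 neighbours ≥ 1, becomes infected.
Round 3 — checking thresholds:
  Ben: 2 of 3 neighbours < 3, not yet.
  Dee: 2 of 4 neighbours ≥ 2, becomes infected.
  Eli: 3 of 4 neighbours ≥ 2, becomes infected.
Round 4 — checking thresholds:
  Ben: 3 of 3 neighbours ≥ 3, becomes infected.
Round 5 — no new infections; cascade stops.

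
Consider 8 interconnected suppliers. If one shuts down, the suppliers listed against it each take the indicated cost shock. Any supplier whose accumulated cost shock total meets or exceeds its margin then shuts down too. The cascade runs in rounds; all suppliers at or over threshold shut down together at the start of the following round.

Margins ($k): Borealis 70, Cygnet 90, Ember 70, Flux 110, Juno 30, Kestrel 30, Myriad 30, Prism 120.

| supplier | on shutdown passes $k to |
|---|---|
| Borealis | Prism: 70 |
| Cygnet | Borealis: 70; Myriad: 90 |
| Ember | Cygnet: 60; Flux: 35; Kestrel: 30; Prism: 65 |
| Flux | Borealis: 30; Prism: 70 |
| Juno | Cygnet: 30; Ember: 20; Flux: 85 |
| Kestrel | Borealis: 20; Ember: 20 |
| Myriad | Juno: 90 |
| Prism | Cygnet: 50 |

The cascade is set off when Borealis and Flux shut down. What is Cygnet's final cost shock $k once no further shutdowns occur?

50

Round 1 — Borealis, Flux shut down (initial).
  Prism: +70+70 → 140 ≥ 120
Round 2 — Prism shuts down.
  Cygnet: +50 → 50 < 90
No further shutdowns.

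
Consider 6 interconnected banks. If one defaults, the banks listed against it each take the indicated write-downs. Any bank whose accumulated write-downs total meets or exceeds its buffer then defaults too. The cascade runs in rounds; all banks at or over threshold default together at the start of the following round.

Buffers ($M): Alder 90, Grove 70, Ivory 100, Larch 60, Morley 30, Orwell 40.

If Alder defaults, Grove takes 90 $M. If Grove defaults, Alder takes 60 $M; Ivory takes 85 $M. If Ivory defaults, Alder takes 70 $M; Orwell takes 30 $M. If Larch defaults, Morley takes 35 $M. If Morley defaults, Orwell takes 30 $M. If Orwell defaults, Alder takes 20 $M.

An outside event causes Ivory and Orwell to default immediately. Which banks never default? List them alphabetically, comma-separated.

Round 1 — Ivory, Orwell default (initial).
  Alder: +70+20 → 90 ≥ 90
Round 2 — Alder defaults.
  Grove: +90 → 90 ≥ 70
Round 3 — Grove defaults.
No further defaults.

Larch, Morley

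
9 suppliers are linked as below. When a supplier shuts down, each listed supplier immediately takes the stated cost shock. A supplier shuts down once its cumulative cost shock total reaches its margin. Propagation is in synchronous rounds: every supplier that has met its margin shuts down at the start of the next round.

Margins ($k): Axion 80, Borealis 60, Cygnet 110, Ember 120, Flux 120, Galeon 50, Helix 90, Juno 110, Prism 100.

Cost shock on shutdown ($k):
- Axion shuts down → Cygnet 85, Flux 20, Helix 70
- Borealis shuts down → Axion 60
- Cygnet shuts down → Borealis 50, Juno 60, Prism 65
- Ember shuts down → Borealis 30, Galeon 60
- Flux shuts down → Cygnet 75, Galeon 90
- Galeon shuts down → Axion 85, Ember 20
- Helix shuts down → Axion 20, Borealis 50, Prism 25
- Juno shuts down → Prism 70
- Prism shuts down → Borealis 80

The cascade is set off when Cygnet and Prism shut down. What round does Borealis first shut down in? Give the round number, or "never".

Round 1 — Cygnet, Prism shut down (initial).
  Borealis: +50+80 → 130 ≥ 60
  Juno: +60 → 60 < 110
Round 2 — Borealis shuts down.
  Axion: +60 → 60 < 80
No further shutdowns.

2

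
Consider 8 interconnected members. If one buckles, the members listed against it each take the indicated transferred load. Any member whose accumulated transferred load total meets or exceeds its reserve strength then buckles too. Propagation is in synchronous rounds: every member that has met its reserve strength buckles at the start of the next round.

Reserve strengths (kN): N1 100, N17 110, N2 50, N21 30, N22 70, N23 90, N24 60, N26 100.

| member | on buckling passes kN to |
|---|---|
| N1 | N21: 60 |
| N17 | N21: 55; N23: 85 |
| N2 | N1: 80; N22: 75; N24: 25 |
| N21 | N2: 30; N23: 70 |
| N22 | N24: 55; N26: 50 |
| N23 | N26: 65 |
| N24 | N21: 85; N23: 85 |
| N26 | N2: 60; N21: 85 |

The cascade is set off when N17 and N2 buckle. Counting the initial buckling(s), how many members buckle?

Round 1 — N17, N2 buckle (initial).
  N1: +80 → 80 < 100
  N21: +55 → 55 ≥ 30
  N22: +75 → 75 ≥ 70
  N23: +85 → 85 < 90
  N24: +25 → 25 < 60
Round 2 — N21, N22 buckle.
  N23: +70 → 155 ≥ 90
  N24: +55 → 80 ≥ 60
  N26: +50 → 50 < 100
Round 3 — N23, N24 buckle.
  N26: +65 → 115 ≥ 100
Round 4 — N26 buckles.
No further bucklings.

7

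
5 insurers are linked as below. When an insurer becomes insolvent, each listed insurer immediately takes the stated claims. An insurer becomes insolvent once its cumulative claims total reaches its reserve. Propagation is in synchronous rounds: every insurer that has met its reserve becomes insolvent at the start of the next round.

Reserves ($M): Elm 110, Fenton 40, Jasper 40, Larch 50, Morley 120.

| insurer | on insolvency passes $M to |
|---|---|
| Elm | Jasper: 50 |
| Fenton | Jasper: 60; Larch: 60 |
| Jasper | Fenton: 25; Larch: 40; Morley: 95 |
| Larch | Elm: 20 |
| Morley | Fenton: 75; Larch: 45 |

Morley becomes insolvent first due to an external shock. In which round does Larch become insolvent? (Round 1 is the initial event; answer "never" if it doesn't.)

Round 1 — Morley becomes insolvent (initial).
  Fenton: +75 → 75 ≥ 40
  Larch: +45 → 45 < 50
Round 2 — Fenton becomes insolvent.
  Jasper: +60 → 60 ≥ 40
  Larch: +60 → 105 ≥ 50
Round 3 — Jasper, Larch become insolvent.
  Elm: +20 → 20 < 110
No further insolvencies.

3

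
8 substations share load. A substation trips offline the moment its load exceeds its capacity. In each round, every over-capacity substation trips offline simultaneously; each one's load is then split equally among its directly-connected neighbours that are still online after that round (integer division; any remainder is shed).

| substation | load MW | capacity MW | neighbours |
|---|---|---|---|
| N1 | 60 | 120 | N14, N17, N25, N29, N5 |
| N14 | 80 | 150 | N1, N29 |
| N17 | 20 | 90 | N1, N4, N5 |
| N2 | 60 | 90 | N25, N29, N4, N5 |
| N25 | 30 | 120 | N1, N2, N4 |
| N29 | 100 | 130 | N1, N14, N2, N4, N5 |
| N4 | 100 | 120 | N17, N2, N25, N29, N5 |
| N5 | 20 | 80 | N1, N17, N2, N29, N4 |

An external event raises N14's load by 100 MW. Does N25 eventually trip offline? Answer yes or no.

yes

Round 1 — N14 at 180 > 150. N14 trips offline.
  N14 sheds 180 MW to N1, N29: 90 each.
    N1: 60+90 = 150 > 120
    N29: 100+90 = 190 > 130
Round 2 — N1, N29 trip offline.
  N1 sheds 150 MW to N17, N25, N5: 50 each.
    N17: 20+50 = 70 ≤ 90
    N25: 30+50 = 80 ≤ 120
    N5: 20+50 = 70 ≤ 80
  N29 sheds 190 MW to N2, N4, N5: 63 each (1 lost).
    N2: 60+63 = 123 > 90
    N4: 100+63 = 163 > 120
    N5: 70+63 = 133 > 80
Round 3 — N2, N4, N5 trip offline.
  N2 sheds 123 MW to N25: 123 each.
    N25: 80+123 = 203 > 120
  N4 sheds 163 MW to N17, N25: 81 each (1 lost).
    N17: 70+81 = 151 > 90
    N25: 203+81 = 284 > 120
  N5 sheds 133 MW to N17: 133 each.
    N17: 151+133 = 284 > 90
Round 4 — N17, N25 trip offline.
  N17 sheds 284 MW: no online neighbours, lost.
  N25 sheds 284 MW: no online neighbours, lost.
No further trips.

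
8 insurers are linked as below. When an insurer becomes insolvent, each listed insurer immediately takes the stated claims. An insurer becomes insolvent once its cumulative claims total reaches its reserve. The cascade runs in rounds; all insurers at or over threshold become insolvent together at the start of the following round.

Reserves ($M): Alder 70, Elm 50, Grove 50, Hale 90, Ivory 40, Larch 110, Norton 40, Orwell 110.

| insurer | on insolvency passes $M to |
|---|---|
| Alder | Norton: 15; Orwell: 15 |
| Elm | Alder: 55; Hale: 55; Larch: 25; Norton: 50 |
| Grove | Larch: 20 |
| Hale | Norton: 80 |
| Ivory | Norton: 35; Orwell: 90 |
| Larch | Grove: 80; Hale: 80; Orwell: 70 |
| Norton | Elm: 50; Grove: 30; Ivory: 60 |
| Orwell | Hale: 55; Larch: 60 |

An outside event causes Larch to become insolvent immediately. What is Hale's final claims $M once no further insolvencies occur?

80

Round 1 — Larch becomes insolvent (initial).
  Grove: +80 → 80 ≥ 50
  Hale: +80 → 80 < 90
  Orwell: +70 → 70 < 110
Round 2 — Grove becomes insolvent.
No further insolvencies.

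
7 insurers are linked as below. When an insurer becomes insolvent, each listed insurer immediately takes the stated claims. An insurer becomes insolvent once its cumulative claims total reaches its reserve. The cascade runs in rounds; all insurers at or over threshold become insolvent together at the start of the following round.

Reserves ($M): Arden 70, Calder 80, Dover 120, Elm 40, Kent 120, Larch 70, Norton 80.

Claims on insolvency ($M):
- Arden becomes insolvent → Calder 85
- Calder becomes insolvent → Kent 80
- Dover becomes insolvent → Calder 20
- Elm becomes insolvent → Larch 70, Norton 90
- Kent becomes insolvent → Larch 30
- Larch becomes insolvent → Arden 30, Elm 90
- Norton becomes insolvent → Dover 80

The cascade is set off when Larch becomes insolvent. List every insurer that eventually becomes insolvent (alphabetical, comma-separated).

Round 1 — Larch becomes insolvent (initial).
  Arden: +30 → 30 < 70
  Elm: +90 → 90 ≥ 40
Round 2 — Elm becomes insolvent.
  Norton: +90 → 90 ≥ 80
Round 3 — Norton becomes insolvent.
  Dover: +80 → 80 < 120
No further insolvencies.

Elm, Larch, Norton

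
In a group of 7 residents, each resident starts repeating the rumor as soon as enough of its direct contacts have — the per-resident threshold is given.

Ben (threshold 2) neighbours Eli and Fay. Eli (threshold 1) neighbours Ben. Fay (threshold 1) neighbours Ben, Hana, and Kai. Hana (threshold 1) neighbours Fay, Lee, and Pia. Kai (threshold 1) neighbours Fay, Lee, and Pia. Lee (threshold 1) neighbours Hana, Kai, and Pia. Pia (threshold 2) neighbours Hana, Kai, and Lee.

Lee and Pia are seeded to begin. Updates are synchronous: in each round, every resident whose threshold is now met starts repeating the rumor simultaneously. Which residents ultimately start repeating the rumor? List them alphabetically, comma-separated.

Fay, Hana, Kai, Lee, Pia

Round 1 — Lee, Pia start repeating the rumor (initial).
Round 2 — checking thresholds:
  Hana: 2 of 3 neighbours ≥ 1, starts repeating the rumor.
  Kai: 2 of 3 neighbours ≥ 1, starts repeating the rumor.
Round 3 — checking thresholds:
  Fay: 2 of 3 neighbours ≥ 1, starts repeating the rumor.
Round 4 — no new spreads; cascade stops.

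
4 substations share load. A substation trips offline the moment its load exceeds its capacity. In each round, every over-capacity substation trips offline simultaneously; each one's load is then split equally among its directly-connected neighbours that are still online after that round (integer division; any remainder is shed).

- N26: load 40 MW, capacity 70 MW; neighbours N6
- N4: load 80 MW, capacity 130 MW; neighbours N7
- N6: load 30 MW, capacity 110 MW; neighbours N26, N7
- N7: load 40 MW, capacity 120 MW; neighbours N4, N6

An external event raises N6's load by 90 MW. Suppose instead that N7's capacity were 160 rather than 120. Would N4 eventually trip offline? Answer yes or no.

With N7's capacity at 160:
Round 1 — N6 at 120 > 110. N6 trips offline.
  N6 sheds 120 MW to N26, N7: 60 each.
    N26: 40+60 = 100 > 70
    N7: 40+60 = 100 ≤ 160
Round 2 — N26 trips offline.
  N26 sheds 100 MW: no online neighbours, lost.
No further trips.

no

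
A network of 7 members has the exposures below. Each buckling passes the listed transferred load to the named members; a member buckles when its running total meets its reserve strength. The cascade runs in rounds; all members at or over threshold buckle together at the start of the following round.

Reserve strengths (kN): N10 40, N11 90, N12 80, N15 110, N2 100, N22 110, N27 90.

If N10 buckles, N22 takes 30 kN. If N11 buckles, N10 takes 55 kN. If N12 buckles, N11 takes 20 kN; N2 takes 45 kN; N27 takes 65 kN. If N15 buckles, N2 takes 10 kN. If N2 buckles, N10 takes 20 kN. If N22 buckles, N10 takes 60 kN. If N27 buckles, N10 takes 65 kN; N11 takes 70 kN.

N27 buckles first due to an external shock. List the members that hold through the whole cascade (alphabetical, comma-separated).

N11, N12, N15, N2, N22

Round 1 — N27 buckles (initial).
  N10: +65 → 65 ≥ 40
  N11: +70 → 70 < 90
Round 2 — N10 buckles.
  N22: +30 → 30 < 110
No further bucklings.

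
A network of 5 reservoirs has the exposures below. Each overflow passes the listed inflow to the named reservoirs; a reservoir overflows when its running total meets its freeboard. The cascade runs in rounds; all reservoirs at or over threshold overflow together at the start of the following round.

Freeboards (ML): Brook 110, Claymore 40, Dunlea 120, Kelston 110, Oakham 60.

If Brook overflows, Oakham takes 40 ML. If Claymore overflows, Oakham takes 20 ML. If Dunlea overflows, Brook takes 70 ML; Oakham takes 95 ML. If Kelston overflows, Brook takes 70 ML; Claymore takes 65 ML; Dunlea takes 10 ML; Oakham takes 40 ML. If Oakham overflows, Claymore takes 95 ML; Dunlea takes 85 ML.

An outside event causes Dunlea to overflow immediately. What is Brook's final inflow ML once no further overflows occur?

70

Round 1 — Dunlea overflows (initial).
  Brook: +70 → 70 < 110
  Oakham: +95 → 95 ≥ 60
Round 2 — Oakham overflows.
  Claymore: +95 → 95 ≥ 40
Round 3 — Claymore overflows.
No further overflows.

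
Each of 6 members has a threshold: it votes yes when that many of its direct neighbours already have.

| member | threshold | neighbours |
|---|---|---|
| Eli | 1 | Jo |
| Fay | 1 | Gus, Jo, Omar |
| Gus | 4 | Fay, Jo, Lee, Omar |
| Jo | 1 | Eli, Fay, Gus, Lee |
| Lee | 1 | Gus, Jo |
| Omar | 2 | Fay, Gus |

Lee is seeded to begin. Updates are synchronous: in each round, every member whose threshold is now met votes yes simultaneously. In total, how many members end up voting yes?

4

Round 1 — Lee votes yes (initial).
Round 2 — checking thresholds:
  Gus: 1 of 4 neighbours < 4, not yet.
  Jo: 1 of 4 neighbours ≥ 1, votes yes.
Round 3 — checking thresholds:
  Eli: 1 of 1 neighbours ≥ 1, votes yes.
  Fay: 1 of 3 neighbours ≥ 1, votes yes.
  Gus: 2 of 4 neighbours < 4, not yet.
Round 4 — no new yes votes; cascade stops.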